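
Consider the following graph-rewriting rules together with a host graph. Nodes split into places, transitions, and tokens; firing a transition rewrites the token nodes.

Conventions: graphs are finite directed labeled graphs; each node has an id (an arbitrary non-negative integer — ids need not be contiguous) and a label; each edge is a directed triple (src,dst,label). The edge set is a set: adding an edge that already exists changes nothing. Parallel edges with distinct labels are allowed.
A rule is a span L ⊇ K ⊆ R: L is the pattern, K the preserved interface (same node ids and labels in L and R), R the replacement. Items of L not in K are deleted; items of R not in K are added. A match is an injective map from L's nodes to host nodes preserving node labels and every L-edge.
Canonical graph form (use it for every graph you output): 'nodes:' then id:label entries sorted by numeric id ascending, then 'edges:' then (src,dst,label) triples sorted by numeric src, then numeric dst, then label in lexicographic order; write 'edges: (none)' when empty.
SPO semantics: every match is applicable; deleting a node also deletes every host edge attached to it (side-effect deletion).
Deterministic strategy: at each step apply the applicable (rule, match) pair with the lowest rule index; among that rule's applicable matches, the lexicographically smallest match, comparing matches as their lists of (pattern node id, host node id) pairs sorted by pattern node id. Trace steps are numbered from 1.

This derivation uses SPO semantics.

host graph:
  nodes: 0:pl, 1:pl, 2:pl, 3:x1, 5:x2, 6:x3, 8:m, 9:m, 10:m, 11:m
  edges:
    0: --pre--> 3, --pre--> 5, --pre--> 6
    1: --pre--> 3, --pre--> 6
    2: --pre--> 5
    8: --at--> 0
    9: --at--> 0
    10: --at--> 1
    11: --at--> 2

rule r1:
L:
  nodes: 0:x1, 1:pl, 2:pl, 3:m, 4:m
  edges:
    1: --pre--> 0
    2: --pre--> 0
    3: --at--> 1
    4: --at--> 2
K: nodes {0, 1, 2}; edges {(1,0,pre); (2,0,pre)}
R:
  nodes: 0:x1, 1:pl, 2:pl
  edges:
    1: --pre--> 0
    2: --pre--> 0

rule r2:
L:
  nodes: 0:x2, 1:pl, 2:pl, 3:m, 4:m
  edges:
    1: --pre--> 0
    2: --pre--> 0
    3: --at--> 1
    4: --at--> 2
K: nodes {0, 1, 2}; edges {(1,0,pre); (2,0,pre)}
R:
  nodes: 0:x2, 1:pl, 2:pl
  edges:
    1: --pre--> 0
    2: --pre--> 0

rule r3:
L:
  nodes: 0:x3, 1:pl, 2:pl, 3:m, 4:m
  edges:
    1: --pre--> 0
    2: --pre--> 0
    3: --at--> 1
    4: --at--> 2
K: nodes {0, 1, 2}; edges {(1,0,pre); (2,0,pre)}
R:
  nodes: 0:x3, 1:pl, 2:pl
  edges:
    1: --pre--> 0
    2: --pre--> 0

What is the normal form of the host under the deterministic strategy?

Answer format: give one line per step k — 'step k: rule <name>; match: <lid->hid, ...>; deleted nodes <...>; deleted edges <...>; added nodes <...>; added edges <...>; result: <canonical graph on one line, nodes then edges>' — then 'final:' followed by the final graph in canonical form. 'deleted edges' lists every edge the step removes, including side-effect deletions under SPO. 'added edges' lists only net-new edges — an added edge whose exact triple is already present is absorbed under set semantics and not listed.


step 1: rule r1; match: 0->3, 1->0, 2->1, 3->8, 4->10; deleted nodes 8, 10; deleted edges (8,0,at); (10,1,at); added nodes (none); added edges (none); result: nodes: 0:pl, 1:pl, 2:pl, 3:x1, 5:x2, 6:x3, 9:m, 11:m edges: (0,3,pre); (0,5,pre); (0,6,pre); (1,3,pre); (1,6,pre); (2,5,pre); (9,0,at); (11,2,at)
step 2: rule r2; match: 0->5, 1->0, 2->2, 3->9, 4->11; deleted nodes 9, 11; deleted edges (9,0,at); (11,2,at); added nodes (none); added edges (none); result: nodes: 0:pl, 1:pl, 2:pl, 3:x1, 5:x2, 6:x3 edges: (0,3,pre); (0,5,pre); (0,6,pre); (1,3,pre); (1,6,pre); (2,5,pre)
final:
nodes: 0:pl, 1:pl, 2:pl, 3:x1, 5:x2, 6:x3
edges: (0,3,pre); (0,5,pre); (0,6,pre); (1,3,pre); (1,6,pre); (2,5,pre)


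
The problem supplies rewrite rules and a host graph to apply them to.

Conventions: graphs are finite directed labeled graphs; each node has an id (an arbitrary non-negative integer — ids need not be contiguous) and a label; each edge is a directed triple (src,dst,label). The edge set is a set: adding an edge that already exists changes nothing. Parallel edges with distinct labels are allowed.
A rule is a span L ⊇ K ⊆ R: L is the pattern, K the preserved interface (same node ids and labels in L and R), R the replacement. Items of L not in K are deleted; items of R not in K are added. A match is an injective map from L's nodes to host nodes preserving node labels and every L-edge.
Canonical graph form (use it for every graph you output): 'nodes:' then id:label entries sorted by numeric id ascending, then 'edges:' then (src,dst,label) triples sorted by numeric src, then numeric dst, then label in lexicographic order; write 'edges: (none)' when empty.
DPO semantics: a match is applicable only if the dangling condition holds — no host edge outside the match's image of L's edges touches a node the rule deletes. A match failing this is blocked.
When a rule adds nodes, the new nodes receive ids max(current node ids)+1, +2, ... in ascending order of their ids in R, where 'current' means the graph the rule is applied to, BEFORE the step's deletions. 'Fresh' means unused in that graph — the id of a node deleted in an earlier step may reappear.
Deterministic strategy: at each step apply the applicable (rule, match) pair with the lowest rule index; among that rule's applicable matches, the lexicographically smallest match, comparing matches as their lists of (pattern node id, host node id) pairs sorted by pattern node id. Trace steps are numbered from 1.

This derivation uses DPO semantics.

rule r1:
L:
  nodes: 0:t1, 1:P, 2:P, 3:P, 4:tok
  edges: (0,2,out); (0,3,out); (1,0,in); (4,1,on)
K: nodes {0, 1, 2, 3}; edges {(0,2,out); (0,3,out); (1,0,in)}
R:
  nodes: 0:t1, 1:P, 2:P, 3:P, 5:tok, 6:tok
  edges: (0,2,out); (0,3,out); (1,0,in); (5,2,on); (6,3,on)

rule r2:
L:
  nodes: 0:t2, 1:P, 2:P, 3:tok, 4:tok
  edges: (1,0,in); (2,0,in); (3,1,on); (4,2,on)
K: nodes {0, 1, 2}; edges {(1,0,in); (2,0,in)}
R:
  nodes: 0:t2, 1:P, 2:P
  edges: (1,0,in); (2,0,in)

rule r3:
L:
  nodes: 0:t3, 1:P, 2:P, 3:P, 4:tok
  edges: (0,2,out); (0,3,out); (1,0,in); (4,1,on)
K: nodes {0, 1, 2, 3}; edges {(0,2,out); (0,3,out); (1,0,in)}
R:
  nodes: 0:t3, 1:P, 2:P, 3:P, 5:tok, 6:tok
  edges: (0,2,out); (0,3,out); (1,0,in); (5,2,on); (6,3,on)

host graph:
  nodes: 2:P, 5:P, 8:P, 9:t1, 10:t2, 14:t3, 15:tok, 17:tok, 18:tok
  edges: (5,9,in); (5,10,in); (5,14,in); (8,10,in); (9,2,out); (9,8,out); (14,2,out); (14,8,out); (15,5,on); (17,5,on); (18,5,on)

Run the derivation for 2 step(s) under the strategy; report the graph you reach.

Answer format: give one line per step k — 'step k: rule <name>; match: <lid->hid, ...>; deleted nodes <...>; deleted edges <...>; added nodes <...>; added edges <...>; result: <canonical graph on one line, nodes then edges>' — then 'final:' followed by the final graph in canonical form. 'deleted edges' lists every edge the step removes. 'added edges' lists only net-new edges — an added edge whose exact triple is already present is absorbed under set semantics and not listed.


step 1: rule r1; match: 0->9, 1->5, 2->2, 3->8, 4->15; deleted nodes 15; deleted edges (15,5,on); added nodes 19, 20; added edges (19,2,on); (20,8,on); result: nodes: 2:P, 5:P, 8:P, 9:t1, 10:t2, 14:t3, 17:tok, 18:tok, 19:tok, 20:tok edges: (5,9,in); (5,10,in); (5,14,in); (8,10,in); (9,2,out); (9,8,out); (14,2,out); (14,8,out); (17,5,on); (18,5,on); (19,2,on); (20,8,on)
step 2: rule r1; match: 0->9, 1->5, 2->2, 3->8, 4->17; deleted nodes 17; deleted edges (17,5,on); added nodes 21, 22; added edges (21,2,on); (22,8,on); result: nodes: 2:P, 5:P, 8:P, 9:t1, 10:t2, 14:t3, 18:tok, 19:tok, 20:tok, 21:tok, 22:tok edges: (5,9,in); (5,10,in); (5,14,in); (8,10,in); (9,2,out); (9,8,out); (14,2,out); (14,8,out); (18,5,on); (19,2,on); (20,8,on); (21,2,on); (22,8,on)
final:
nodes: 2:P, 5:P, 8:P, 9:t1, 10:t2, 14:t3, 18:tok, 19:tok, 20:tok, 21:tok, 22:tok
edges: (5,9,in); (5,10,in); (5,14,in); (8,10,in); (9,2,out); (9,8,out); (14,2,out); (14,8,out); (18,5,on); (19,2,on); (20,8,on); (21,2,on); (22,8,on)


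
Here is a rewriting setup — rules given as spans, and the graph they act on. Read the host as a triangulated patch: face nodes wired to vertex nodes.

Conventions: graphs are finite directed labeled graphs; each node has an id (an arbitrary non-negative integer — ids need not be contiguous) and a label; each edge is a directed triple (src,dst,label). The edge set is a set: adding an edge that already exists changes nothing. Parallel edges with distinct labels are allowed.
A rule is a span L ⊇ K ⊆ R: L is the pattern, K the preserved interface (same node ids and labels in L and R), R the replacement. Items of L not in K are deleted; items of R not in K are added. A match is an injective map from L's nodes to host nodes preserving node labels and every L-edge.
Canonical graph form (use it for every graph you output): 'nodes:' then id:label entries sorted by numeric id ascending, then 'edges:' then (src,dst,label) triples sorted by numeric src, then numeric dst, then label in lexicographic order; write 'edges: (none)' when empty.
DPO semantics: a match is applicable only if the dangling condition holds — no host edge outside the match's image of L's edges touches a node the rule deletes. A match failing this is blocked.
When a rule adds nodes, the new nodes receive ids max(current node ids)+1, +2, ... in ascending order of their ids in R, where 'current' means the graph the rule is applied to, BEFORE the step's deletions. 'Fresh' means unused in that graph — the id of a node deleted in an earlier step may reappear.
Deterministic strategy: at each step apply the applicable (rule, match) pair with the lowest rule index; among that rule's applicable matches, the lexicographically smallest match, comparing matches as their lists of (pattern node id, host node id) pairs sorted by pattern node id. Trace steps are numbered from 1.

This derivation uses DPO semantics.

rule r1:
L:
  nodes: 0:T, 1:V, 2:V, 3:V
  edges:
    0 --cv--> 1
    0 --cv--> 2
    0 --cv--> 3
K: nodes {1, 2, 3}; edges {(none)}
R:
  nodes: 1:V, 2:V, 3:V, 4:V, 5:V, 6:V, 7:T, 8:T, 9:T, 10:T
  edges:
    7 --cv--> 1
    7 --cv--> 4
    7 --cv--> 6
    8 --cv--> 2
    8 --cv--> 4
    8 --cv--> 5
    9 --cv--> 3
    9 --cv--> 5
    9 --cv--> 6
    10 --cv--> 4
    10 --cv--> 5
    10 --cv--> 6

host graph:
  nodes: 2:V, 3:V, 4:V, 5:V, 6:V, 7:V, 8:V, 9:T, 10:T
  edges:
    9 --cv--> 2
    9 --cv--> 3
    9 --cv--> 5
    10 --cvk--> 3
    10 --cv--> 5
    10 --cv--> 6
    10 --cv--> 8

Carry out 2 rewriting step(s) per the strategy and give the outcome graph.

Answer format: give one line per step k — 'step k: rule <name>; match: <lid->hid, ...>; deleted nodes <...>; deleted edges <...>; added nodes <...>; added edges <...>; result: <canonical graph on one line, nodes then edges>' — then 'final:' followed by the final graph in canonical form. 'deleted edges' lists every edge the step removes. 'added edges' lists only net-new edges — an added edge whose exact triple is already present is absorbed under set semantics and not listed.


step 1: rule r1; match: 0->9, 1->2, 2->3, 3->5; deleted nodes 9; deleted edges (9,2,cv); (9,3,cv); (9,5,cv); added nodes 11, 12, 13, 14, 15, 16, 17; added edges (14,2,cv); (14,11,cv); (14,13,cv); (15,3,cv); (15,11,cv); (15,12,cv); (16,5,cv); (16,12,cv); (16,13,cv); (17,11,cv); (17,12,cv); (17,13,cv); result: nodes: 2:V, 3:V, 4:V, 5:V, 6:V, 7:V, 8:V, 10:T, 11:V, 12:V, 13:V, 14:T, 15:T, 16:T, 17:T edges: (10,3,cvk); (10,5,cv); (10,6,cv); (10,8,cv); (14,2,cv); (14,11,cv); (14,13,cv); (15,3,cv); (15,11,cv); (15,12,cv); (16,5,cv); (16,12,cv); (16,13,cv); (17,11,cv); (17,12,cv); (17,13,cv)
step 2: rule r1; match: 0->14, 1->2, 2->11, 3->13; deleted nodes 14; deleted edges (14,2,cv); (14,11,cv); (14,13,cv); added nodes 18, 19, 20, 21, 22, 23, 24; added edges (21,2,cv); (21,18,cv); (21,20,cv); (22,11,cv); (22,18,cv); (22,19,cv); (23,13,cv); (23,19,cv); (23,20,cv); (24,18,cv); (24,19,cv); (24,20,cv); result: nodes: 2:V, 3:V, 4:V, 5:V, 6:V, 7:V, 8:V, 10:T, 11:V, 12:V, 13:V, 15:T, 16:T, 17:T, 18:V, 19:V, 20:V, 21:T, 22:T, 23:T, 24:T edges: (10,3,cvk); (10,5,cv); (10,6,cv); (10,8,cv); (15,3,cv); (15,11,cv); (15,12,cv); (16,5,cv); (16,12,cv); (16,13,cv); (17,11,cv); (17,12,cv); (17,13,cv); (21,2,cv); (21,18,cv); (21,20,cv); (22,11,cv); (22,18,cv); (22,19,cv); (23,13,cv); (23,19,cv); (23,20,cv); (24,18,cv); (24,19,cv); (24,20,cv)
final:
nodes: 2:V, 3:V, 4:V, 5:V, 6:V, 7:V, 8:V, 10:T, 11:V, 12:V, 13:V, 15:T, 16:T, 17:T, 18:V, 19:V, 20:V, 21:T, 22:T, 23:T, 24:T
edges: (10,3,cvk); (10,5,cv); (10,6,cv); (10,8,cv); (15,3,cv); (15,11,cv); (15,12,cv); (16,5,cv); (16,12,cv); (16,13,cv); (17,11,cv); (17,12,cv); (17,13,cv); (21,2,cv); (21,18,cv); (21,20,cv); (22,11,cv); (22,18,cv); (22,19,cv); (23,13,cv); (23,19,cv); (23,20,cv); (24,18,cv); (24,19,cv); (24,20,cv)


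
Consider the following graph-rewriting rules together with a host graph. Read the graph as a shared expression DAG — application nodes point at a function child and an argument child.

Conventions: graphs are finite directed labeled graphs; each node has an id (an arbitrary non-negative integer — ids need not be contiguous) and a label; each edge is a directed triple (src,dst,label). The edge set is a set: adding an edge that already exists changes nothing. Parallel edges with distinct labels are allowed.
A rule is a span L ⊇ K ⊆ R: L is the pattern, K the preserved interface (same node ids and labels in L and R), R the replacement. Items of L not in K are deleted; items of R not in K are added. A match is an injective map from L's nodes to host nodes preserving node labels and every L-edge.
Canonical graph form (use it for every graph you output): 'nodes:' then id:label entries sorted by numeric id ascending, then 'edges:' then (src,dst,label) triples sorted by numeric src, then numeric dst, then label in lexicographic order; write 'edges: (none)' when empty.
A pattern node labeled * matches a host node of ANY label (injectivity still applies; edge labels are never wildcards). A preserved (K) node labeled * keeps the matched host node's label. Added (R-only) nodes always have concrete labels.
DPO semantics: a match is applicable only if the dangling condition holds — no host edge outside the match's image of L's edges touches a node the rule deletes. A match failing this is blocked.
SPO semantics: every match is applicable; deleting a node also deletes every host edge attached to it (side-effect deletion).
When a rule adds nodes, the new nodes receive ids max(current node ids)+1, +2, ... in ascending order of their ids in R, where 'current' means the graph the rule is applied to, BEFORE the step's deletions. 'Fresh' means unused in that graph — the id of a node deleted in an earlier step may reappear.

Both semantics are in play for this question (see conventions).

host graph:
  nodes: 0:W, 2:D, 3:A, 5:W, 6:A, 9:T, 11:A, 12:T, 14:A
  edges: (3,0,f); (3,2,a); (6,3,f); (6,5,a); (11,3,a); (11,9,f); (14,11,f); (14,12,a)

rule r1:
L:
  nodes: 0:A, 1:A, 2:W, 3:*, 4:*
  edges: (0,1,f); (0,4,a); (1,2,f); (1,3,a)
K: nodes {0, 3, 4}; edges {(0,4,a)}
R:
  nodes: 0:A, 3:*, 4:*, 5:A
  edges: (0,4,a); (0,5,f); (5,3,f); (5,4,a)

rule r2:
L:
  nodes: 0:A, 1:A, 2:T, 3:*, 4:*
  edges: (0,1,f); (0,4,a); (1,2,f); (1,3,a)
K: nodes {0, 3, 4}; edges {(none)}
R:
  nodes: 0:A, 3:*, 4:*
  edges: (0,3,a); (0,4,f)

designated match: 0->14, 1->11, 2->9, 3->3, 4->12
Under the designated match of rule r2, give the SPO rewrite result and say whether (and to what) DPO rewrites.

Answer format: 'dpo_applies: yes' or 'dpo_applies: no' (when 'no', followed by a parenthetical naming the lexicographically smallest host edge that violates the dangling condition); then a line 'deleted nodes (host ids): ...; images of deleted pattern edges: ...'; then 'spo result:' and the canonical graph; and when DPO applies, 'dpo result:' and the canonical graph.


dpo_applies: yes
deleted nodes (host ids): 9, 11; images of deleted pattern edges: (11,3,a); (11,9,f); (14,11,f); (14,12,a)
spo result:
nodes: 0:W, 2:D, 3:A, 5:W, 6:A, 12:T, 14:A
edges: (3,0,f); (3,2,a); (6,3,f); (6,5,a); (14,3,a); (14,12,f)
dpo result:
nodes: 0:W, 2:D, 3:A, 5:W, 6:A, 12:T, 14:A
edges: (3,0,f); (3,2,a); (6,3,f); (6,5,a); (14,3,a); (14,12,f)


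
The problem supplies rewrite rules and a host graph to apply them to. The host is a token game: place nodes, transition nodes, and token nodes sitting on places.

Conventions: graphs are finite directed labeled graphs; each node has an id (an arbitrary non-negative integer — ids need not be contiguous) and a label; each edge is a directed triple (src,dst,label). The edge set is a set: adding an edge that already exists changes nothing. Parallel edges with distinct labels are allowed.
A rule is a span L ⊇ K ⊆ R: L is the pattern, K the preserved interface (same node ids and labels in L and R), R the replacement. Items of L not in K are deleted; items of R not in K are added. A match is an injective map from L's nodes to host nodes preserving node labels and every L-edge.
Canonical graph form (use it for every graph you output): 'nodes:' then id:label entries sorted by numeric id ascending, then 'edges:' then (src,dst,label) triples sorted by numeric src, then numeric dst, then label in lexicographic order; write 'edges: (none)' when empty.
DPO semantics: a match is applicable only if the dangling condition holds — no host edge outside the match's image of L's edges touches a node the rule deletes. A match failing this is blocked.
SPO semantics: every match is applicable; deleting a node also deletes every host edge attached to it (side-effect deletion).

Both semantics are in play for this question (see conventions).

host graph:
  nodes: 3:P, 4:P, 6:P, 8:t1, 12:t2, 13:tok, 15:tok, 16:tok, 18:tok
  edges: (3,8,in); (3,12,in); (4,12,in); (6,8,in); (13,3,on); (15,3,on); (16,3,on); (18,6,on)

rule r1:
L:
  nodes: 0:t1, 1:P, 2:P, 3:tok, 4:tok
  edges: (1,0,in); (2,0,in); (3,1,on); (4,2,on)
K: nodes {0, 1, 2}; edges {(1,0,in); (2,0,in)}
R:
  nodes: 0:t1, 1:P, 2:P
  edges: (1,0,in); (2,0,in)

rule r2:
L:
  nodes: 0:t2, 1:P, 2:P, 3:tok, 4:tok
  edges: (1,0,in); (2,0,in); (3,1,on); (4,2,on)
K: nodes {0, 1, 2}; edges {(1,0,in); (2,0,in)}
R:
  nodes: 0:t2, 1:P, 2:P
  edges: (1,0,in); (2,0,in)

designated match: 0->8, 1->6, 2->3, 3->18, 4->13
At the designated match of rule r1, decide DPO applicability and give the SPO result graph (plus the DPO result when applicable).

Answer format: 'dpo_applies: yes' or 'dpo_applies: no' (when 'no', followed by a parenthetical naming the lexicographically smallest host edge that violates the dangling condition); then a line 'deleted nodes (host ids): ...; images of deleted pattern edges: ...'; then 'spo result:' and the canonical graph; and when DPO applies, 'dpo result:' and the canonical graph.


dpo_applies: yes
deleted nodes (host ids): 13, 18; images of deleted pattern edges: (13,3,on); (18,6,on)
spo result:
nodes: 3:P, 4:P, 6:P, 8:t1, 12:t2, 15:tok, 16:tok
edges: (3,8,in); (3,12,in); (4,12,in); (6,8,in); (15,3,on); (16,3,on)
dpo result:
nodes: 3:P, 4:P, 6:P, 8:t1, 12:t2, 15:tok, 16:tok
edges: (3,8,in); (3,12,in); (4,12,in); (6,8,in); (15,3,on); (16,3,on)


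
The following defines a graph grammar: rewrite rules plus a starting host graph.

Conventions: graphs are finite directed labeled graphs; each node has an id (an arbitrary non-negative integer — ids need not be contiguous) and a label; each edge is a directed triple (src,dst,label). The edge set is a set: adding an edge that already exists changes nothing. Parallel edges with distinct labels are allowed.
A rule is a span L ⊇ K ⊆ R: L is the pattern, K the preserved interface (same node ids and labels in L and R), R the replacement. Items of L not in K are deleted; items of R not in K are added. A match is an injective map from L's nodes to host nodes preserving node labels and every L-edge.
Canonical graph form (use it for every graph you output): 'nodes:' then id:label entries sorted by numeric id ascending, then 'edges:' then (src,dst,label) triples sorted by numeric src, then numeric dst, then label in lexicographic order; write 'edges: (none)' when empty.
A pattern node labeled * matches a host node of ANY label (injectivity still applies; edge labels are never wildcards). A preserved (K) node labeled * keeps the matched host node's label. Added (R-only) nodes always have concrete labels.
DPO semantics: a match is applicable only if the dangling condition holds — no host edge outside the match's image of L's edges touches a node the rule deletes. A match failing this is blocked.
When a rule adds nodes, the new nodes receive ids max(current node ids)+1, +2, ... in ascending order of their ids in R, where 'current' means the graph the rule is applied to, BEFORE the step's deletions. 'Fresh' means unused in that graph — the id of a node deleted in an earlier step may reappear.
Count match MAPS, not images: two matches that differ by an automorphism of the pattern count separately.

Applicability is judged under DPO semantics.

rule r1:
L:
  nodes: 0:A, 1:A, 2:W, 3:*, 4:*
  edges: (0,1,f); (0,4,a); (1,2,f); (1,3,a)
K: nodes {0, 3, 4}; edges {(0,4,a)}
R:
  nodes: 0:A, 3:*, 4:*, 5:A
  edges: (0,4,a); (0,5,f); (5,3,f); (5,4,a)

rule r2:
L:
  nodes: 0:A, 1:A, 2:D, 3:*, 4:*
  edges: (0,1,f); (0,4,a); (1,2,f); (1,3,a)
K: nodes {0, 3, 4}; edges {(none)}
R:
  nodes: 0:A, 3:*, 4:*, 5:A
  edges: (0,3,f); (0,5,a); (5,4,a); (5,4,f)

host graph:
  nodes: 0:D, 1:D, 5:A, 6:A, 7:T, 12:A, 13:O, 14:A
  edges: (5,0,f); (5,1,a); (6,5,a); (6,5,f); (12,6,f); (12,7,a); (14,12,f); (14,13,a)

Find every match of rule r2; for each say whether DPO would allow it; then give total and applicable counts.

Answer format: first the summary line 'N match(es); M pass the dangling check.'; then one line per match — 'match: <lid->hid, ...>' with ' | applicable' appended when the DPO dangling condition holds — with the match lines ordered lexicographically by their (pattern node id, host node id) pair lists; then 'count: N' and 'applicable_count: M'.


0 match(es); 0 pass the dangling check.
count: 0
applicable_count: 0


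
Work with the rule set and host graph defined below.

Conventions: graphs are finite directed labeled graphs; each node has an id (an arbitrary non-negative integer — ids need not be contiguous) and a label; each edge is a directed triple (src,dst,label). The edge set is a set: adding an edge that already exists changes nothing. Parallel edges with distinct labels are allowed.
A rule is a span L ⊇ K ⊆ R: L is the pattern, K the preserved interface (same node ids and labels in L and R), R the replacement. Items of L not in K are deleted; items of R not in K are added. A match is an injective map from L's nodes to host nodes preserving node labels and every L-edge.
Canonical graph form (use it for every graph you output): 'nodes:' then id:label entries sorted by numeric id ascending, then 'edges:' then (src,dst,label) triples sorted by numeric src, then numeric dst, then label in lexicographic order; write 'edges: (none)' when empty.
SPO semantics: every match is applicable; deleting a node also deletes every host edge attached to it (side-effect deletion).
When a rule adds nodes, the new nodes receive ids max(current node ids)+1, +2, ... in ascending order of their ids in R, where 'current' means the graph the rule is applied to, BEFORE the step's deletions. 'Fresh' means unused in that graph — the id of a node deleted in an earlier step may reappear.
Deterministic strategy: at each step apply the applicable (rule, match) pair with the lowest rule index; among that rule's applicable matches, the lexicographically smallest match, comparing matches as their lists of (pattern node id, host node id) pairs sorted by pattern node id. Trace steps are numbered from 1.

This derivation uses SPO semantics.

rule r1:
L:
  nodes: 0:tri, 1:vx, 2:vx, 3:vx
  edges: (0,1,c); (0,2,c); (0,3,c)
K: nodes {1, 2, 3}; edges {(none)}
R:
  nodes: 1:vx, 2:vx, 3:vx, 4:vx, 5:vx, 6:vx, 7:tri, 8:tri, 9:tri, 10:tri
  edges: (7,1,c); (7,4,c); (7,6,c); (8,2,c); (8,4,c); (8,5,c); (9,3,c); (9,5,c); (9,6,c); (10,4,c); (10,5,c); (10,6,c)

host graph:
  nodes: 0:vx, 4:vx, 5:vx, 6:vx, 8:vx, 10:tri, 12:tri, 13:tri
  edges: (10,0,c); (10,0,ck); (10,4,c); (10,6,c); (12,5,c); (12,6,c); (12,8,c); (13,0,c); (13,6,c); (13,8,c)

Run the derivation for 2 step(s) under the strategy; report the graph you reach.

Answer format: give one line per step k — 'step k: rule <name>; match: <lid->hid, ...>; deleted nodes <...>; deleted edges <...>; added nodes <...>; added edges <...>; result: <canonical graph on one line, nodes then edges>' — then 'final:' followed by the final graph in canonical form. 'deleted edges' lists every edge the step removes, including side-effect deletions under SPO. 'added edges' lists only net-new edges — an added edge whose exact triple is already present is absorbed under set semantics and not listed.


step 1: rule r1; match: 0->10, 1->0, 2->4, 3->6; deleted nodes 10; deleted edges (10,0,c); (10,0,ck); (10,4,c); (10,6,c); added nodes 14, 15, 16, 17, 18, 19, 20; added edges (17,0,c); (17,14,c); (17,16,c); (18,4,c); (18,14,c); (18,15,c); (19,6,c); (19,15,c); (19,16,c); (20,14,c); (20,15,c); (20,16,c); result: nodes: 0:vx, 4:vx, 5:vx, 6:vx, 8:vx, 12:tri, 13:tri, 14:vx, 15:vx, 16:vx, 17:tri, 18:tri, 19:tri, 20:tri edges: (12,5,c); (12,6,c); (12,8,c); (13,0,c); (13,6,c); (13,8,c); (17,0,c); (17,14,c); (17,16,c); (18,4,c); (18,14,c); (18,15,c); (19,6,c); (19,15,c); (19,16,c); (20,14,c); (20,15,c); (20,16,c)
step 2: rule r1; match: 0->12, 1->5, 2->6, 3->8; deleted nodes 12; deleted edges (12,5,c); (12,6,c); (12,8,c); added nodes 21, 22, 23, 24, 25, 26, 27; added edges (24,5,c); (24,21,c); (24,23,c); (25,6,c); (25,21,c); (25,22,c); (26,8,c); (26,22,c); (26,23,c); (27,21,c); (27,22,c); (27,23,c); result: nodes: 0:vx, 4:vx, 5:vx, 6:vx, 8:vx, 13:tri, 14:vx, 15:vx, 16:vx, 17:tri, 18:tri, 19:tri, 20:tri, 21:vx, 22:vx, 23:vx, 24:tri, 25:tri, 26:tri, 27:tri edges: (13,0,c); (13,6,c); (13,8,c); (17,0,c); (17,14,c); (17,16,c); (18,4,c); (18,14,c); (18,15,c); (19,6,c); (19,15,c); (19,16,c); (20,14,c); (20,15,c); (20,16,c); (24,5,c); (24,21,c); (24,23,c); (25,6,c); (25,21,c); (25,22,c); (26,8,c); (26,22,c); (26,23,c); (27,21,c); (27,22,c); (27,23,c)
final:
nodes: 0:vx, 4:vx, 5:vx, 6:vx, 8:vx, 13:tri, 14:vx, 15:vx, 16:vx, 17:tri, 18:tri, 19:tri, 20:tri, 21:vx, 22:vx, 23:vx, 24:tri, 25:tri, 26:tri, 27:tri
edges: (13,0,c); (13,6,c); (13,8,c); (17,0,c); (17,14,c); (17,16,c); (18,4,c); (18,14,c); (18,15,c); (19,6,c); (19,15,c); (19,16,c); (20,14,c); (20,15,c); (20,16,c); (24,5,c); (24,21,c); (24,23,c); (25,6,c); (25,21,c); (25,22,c); (26,8,c); (26,22,c); (26,23,c); (27,21,c); (27,22,c); (27,23,c)


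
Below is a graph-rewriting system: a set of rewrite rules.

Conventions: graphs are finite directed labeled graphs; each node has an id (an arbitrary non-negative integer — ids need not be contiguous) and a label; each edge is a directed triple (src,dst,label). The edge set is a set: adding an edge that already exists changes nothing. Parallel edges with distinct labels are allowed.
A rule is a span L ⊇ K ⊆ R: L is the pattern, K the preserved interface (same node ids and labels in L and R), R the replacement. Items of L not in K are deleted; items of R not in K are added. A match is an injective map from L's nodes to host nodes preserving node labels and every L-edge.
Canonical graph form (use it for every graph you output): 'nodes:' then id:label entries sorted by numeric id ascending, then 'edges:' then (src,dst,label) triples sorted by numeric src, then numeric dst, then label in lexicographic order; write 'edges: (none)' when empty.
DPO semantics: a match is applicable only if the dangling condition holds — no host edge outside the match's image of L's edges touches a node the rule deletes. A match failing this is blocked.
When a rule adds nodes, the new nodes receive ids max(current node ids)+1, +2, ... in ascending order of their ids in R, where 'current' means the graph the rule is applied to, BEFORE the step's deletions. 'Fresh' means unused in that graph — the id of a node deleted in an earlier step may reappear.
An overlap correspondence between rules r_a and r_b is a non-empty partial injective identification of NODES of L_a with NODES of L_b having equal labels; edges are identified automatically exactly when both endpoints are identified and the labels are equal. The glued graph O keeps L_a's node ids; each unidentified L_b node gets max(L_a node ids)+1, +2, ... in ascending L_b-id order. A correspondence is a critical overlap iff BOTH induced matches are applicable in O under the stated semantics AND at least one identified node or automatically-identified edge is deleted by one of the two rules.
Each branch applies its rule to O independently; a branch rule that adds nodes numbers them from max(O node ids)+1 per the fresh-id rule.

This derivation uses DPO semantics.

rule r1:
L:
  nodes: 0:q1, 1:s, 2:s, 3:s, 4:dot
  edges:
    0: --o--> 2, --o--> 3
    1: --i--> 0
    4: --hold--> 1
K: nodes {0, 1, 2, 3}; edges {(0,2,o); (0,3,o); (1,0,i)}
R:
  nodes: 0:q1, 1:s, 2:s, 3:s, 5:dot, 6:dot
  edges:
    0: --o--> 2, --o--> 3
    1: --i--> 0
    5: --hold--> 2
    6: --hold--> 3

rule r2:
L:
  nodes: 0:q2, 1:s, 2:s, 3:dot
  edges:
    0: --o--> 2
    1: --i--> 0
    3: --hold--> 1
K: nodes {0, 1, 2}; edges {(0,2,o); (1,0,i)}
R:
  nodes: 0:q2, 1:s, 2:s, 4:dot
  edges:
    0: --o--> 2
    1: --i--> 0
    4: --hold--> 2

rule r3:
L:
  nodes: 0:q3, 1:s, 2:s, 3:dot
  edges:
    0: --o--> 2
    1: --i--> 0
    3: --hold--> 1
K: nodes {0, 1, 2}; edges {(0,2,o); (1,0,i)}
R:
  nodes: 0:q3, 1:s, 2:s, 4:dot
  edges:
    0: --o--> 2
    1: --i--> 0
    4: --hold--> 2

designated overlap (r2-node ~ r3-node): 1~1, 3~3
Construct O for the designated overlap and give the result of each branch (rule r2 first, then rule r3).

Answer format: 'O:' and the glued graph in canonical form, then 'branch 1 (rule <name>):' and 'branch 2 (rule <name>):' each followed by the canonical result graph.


O:
nodes: 0:q2, 1:s, 2:s, 3:dot, 4:q3, 5:s
edges: (0,2,o); (1,0,i); (1,4,i); (3,1,hold); (4,5,o)
branch 1 (rule r2):
nodes: 0:q2, 1:s, 2:s, 4:q3, 5:s, 6:dot
edges: (0,2,o); (1,0,i); (1,4,i); (4,5,o); (6,2,hold)
branch 2 (rule r3):
nodes: 0:q2, 1:s, 2:s, 4:q3, 5:s, 6:dot
edges: (0,2,o); (1,0,i); (1,4,i); (4,5,o); (6,5,hold)


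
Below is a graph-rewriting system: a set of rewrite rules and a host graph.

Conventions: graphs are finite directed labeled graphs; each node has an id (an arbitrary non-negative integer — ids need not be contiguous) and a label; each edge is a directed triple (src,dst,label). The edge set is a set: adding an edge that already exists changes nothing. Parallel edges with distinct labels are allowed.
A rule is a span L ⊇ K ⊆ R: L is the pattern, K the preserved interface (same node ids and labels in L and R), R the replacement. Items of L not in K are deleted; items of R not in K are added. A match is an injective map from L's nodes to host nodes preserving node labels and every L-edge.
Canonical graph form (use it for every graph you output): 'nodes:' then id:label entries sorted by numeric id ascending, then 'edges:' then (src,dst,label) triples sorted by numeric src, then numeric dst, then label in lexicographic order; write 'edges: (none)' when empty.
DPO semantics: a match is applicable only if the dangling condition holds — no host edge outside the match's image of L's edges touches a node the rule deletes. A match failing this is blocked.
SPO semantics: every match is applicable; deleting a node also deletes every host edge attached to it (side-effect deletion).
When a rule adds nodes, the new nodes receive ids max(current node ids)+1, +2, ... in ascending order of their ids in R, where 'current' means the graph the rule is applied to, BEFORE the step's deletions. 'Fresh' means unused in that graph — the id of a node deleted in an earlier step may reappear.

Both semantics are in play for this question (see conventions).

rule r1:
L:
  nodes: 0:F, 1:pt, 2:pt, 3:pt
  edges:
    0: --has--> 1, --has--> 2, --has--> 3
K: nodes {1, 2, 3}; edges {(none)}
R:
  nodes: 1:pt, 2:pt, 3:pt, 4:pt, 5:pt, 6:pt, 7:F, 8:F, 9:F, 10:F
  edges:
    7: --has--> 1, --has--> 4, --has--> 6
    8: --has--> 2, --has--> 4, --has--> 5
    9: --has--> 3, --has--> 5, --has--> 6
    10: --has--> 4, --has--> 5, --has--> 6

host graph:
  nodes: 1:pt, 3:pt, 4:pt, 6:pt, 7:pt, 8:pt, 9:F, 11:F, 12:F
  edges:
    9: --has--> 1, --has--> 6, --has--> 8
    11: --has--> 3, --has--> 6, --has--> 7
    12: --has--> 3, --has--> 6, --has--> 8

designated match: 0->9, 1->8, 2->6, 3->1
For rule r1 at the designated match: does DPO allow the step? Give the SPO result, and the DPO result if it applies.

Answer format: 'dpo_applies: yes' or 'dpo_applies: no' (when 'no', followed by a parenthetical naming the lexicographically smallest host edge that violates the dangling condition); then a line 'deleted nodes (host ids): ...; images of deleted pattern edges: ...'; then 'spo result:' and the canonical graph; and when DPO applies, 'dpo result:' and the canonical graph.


dpo_applies: yes
deleted nodes (host ids): 9; images of deleted pattern edges: (9,1,has); (9,6,has); (9,8,has)
spo result:
nodes: 1:pt, 3:pt, 4:pt, 6:pt, 7:pt, 8:pt, 11:F, 12:F, 13:pt, 14:pt, 15:pt, 16:F, 17:F, 18:F, 19:F
edges: (11,3,has); (11,6,has); (11,7,has); (12,3,has); (12,6,has); (12,8,has); (16,8,has); (16,13,has); (16,15,has); (17,6,has); (17,13,has); (17,14,has); (18,1,has); (18,14,has); (18,15,has); (19,13,has); (19,14,has); (19,15,has)
dpo result:
nodes: 1:pt, 3:pt, 4:pt, 6:pt, 7:pt, 8:pt, 11:F, 12:F, 13:pt, 14:pt, 15:pt, 16:F, 17:F, 18:F, 19:F
edges: (11,3,has); (11,6,has); (11,7,has); (12,3,has); (12,6,has); (12,8,has); (16,8,has); (16,13,has); (16,15,has); (17,6,has); (17,13,has); (17,14,has); (18,1,has); (18,14,has); (18,15,has); (19,13,has); (19,14,has); (19,15,has)


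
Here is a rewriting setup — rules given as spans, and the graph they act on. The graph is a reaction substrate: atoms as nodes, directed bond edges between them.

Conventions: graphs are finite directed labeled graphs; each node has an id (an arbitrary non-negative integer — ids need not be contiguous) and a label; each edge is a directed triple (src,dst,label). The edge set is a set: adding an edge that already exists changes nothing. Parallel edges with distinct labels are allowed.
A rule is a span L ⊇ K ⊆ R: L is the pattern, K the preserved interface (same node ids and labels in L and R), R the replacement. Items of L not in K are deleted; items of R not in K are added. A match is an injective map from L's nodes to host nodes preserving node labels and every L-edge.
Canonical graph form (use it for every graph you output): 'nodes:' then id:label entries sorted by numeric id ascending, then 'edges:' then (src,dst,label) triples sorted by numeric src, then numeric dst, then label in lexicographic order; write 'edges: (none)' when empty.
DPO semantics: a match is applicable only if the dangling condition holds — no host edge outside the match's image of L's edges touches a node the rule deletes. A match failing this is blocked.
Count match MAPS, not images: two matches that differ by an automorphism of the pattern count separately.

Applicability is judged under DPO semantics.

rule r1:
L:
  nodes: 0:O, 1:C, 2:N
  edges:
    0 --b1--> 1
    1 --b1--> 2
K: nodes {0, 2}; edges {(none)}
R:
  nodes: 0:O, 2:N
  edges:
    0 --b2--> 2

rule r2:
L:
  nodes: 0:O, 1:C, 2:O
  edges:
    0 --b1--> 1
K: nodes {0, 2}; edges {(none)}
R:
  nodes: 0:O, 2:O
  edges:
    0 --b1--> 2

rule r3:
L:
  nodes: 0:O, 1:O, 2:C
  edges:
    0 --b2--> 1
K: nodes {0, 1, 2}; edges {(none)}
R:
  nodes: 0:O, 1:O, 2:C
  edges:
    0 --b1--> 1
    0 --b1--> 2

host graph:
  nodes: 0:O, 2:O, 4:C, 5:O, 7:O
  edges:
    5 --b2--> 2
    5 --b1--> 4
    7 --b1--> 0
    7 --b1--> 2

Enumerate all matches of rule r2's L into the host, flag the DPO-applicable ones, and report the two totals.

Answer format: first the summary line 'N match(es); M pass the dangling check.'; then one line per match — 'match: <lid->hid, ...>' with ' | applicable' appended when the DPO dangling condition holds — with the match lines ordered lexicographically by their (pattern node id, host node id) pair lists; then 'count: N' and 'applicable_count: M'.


3 match(es); 3 pass the dangling check.
match: 0->5, 1->4, 2->0 | applicable
match: 0->5, 1->4, 2->2 | applicable
match: 0->5, 1->4, 2->7 | applicable
count: 3
applicable_count: 3


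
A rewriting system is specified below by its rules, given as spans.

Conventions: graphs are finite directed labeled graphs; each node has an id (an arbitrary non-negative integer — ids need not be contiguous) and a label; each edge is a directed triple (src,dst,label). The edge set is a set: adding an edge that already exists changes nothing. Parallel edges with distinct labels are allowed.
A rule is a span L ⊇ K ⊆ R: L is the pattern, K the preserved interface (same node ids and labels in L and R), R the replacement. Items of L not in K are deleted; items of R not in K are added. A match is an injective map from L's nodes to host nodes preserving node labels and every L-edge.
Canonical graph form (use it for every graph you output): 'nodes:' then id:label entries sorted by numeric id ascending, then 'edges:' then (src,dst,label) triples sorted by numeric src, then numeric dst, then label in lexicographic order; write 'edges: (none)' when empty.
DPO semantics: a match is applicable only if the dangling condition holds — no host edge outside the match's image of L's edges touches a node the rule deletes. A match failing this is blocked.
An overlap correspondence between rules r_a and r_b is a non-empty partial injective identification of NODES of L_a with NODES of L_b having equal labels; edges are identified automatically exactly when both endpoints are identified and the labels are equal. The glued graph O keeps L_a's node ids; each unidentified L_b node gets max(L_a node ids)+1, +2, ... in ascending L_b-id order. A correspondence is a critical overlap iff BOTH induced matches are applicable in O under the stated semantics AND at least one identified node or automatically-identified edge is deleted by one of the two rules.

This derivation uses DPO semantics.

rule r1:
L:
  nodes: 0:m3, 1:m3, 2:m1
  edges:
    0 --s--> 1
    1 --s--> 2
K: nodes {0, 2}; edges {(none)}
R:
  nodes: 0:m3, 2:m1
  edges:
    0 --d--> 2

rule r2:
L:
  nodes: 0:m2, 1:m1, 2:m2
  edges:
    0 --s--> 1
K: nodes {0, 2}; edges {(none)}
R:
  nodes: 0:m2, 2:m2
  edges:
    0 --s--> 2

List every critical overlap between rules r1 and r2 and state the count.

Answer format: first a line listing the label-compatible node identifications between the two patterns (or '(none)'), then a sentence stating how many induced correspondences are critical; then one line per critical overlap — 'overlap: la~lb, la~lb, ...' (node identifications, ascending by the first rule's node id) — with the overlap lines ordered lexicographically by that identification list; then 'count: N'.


label-compatible node identifications between L(r1) and L(r2): 2~1
0 of the induced correspondences are critical overlaps of r1 and r2.
count: 0


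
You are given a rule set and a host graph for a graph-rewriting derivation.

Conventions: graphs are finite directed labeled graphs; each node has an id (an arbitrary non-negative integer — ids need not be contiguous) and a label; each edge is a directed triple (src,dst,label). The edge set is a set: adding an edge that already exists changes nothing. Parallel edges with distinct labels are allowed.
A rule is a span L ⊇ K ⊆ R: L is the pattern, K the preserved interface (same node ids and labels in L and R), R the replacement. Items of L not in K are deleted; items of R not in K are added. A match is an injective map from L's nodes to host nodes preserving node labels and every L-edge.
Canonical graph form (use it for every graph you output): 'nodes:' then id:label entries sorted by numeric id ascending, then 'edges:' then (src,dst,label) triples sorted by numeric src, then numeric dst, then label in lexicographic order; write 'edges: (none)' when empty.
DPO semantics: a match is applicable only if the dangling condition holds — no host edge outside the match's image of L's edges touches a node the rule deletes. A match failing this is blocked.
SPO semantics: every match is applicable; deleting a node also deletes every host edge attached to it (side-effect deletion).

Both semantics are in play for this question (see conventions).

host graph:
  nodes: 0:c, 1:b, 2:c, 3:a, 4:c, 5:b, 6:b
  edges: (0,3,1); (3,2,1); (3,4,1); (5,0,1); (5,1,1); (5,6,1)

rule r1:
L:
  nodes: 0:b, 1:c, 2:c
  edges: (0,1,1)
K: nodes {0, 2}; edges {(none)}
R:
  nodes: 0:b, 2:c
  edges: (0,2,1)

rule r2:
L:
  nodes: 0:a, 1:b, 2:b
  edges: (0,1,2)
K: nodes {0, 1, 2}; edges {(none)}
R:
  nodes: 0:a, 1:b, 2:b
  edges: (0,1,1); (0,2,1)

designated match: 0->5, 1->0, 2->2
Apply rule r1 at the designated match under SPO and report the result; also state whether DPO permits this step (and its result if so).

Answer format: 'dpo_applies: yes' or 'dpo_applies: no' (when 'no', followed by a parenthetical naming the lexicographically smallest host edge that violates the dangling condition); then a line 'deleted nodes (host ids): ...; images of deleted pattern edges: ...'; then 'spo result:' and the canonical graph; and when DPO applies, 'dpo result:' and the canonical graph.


dpo_applies: no
(the rule deletes node 0, which keeps host edge (0,3,1) outside the match image — the dangling condition fails, DPO blocks; SPO proceeds and side-deletes such edges)
deleted nodes (host ids): 0; images of deleted pattern edges: (5,0,1)
spo result:
nodes: 1:b, 2:c, 3:a, 4:c, 5:b, 6:b
edges: (3,2,1); (3,4,1); (5,1,1); (5,2,1); (5,6,1)
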